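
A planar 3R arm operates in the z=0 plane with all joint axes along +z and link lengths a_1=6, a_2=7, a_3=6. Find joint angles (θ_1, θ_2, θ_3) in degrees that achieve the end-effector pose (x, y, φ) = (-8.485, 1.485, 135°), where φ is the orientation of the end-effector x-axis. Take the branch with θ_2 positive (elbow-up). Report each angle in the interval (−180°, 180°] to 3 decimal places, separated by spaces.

135.004 135.001 -135.005

wrist centre = target − a_3·(cos φ, sin φ) = (-4.2424, -2.7576)
cos θ_2 = (25.6022−6²−7²)/(2·6·7) = -0.7071; θ_2 = 135.0008° (elbow-up)
β = atan2(-2.7576,-4.2424) = -146.9751°; ψ = atan2(4.9497,1.0502) = 78.0211°
θ_1 = β − ψ = -224.9962°
θ_3 = φ − θ_1 − θ_2 = -135.0046° (wrapped to (-180°,180°])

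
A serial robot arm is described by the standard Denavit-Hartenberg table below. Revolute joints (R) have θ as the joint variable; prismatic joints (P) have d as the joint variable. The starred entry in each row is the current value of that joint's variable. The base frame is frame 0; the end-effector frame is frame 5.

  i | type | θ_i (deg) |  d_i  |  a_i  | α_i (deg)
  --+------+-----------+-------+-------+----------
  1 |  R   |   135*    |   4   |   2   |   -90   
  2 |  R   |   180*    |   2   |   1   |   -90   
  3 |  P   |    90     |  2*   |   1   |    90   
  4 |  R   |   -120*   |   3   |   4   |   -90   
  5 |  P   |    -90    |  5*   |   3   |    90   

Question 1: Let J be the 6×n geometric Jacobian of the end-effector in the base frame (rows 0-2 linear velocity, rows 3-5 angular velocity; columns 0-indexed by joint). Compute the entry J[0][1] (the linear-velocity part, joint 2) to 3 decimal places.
axis z_1 = (-0.7071,-0.7071,0.0000); lever o_n−o_1 = (5.8903,-4.0092,-3.9641)
cross product → J_v[:, 1] = (2.8030,-2.8030,7.0000)
J_ω[:, 1] = z_1
entry J[0][1] = 2.8030

2.803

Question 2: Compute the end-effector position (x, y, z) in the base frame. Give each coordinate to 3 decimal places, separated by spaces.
after link 1: o_1 = (-1.4142, 1.4142, 4.0000)
after link 2: o_2 = (-2.1213, -0.7071, 4.0000)
after link 3: o_3 = (-1.4142, -0.0000, 6.0000)
after link 4: o_4 = (-0.7071, -3.5355, 2.5359)
after link 5: o_5 = (4.4761, -2.5950, 0.0359)

4.476 -2.595 0.036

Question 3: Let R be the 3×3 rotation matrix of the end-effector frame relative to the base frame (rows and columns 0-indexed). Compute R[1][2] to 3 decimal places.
End-effector z-axis (col 2 of R) = (0.3536,0.3536,0.8660)
R[1][2] = 0.3536

0.354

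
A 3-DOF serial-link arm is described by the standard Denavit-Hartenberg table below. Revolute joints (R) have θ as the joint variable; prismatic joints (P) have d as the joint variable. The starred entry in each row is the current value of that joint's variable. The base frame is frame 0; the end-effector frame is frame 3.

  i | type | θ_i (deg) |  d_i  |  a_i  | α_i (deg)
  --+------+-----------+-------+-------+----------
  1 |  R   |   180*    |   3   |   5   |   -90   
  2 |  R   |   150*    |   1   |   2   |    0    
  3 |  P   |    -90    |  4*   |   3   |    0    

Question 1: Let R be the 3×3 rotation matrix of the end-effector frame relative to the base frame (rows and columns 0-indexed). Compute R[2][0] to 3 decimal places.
End-effector x-axis (col 0 of R) = (-0.5000,0.0000,-0.8660)
R[2][0] = -0.8660

-0.866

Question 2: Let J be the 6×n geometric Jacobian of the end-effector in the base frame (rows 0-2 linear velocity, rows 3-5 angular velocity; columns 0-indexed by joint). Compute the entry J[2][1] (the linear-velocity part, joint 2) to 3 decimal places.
0.232

axis z_1 = (-0.0000,-1.0000,0.0000); lever o_n−o_1 = (0.2321,-5.0000,-3.5981)
cross product → J_v[:, 1] = (3.5981,-0.0000,0.2321)
J_ω[:, 1] = z_1
entry J[2][1] = 0.2321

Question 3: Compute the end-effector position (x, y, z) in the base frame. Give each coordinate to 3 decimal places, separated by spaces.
-4.768 -5.000 -0.598

after link 1: o_1 = (-5.0000, 0.0000, 3.0000)
after link 2: o_2 = (-3.2679, -1.0000, 2.0000)
after link 3: o_3 = (-4.7679, -5.0000, -0.5981)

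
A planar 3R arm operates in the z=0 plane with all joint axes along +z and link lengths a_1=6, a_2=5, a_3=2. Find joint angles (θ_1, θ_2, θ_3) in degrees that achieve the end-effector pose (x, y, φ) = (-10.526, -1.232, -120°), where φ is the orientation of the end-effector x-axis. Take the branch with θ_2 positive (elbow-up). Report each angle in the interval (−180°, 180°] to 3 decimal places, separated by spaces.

wrist centre = target − a_3·(cos φ, sin φ) = (-9.5260, 0.5001)
cos θ_2 = (90.9947−6²−5²)/(2·6·5) = 0.4999; θ_2 = 60.0058° (elbow-up)
β = atan2(0.5001,-9.5260) = 176.9951°; ψ = atan2(4.3304,8.4996) = 26.9981°
θ_1 = β − ψ = 149.9971°
θ_3 = φ − θ_1 − θ_2 = 29.9971° (wrapped to (-180°,180°])

149.997 60.006 29.997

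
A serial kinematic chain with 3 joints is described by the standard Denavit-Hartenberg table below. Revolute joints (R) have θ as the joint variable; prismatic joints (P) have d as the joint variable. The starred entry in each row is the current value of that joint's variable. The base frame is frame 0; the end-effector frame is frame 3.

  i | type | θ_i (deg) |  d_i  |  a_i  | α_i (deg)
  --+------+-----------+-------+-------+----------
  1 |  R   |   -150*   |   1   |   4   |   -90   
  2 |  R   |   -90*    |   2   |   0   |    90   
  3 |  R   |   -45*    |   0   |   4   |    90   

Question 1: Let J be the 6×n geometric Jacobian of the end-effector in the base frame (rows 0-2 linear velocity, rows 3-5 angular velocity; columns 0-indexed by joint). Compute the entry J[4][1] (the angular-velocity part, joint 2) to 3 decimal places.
-0.866

axis z_1 = (0.5000,-0.8660,0.0000); lever o_n−o_1 = (-0.4142,0.7174,2.8284)
cross product → J_v[:, 1] = (-2.4495,-1.4142,-0.0000)
J_ω[:, 1] = z_1
entry J[4][1] = -0.8660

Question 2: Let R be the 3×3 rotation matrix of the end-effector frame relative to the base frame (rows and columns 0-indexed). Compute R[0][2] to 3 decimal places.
-0.354

End-effector z-axis (col 2 of R) = (-0.3536,0.6124,-0.7071)
R[0][2] = -0.3536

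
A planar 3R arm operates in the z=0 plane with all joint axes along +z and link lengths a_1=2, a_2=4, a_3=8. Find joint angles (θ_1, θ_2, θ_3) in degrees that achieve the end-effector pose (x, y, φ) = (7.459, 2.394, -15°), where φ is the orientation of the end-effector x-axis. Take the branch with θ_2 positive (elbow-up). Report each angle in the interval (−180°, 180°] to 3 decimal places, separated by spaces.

30.018 89.985 -135.002

wrist centre = target − a_3·(cos φ, sin φ) = (-0.2684, 4.4646)
cos θ_2 = (20.0043−2²−4²)/(2·2·4) = 0.0003; θ_2 = 89.9847° (elbow-up)
β = atan2(4.4646,-0.2684) = 93.4405°; ψ = atan2(4.0000,2.0011) = 63.4227°
θ_1 = β − ψ = 30.0177°
θ_3 = φ − θ_1 − θ_2 = -135.0024° (wrapped to (-180°,180°])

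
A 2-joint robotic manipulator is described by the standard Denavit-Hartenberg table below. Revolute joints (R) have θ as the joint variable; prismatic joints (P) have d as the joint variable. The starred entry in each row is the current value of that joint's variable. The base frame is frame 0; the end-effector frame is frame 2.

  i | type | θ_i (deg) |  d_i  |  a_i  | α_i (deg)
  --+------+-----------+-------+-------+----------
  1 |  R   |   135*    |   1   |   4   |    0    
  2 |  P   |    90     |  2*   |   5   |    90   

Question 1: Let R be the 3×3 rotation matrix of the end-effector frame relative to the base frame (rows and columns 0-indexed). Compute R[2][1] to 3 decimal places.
1.000

End-effector y-axis (col 1 of R) = (0.0000,-0.0000,1.0000)
R[2][1] = 1.0000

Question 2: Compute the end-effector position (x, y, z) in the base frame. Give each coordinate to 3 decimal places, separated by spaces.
-6.364 -0.707 3.000

after link 1: o_1 = (-2.8284, 2.8284, 1.0000)
after link 2: o_2 = (-6.3640, -0.7071, 3.0000)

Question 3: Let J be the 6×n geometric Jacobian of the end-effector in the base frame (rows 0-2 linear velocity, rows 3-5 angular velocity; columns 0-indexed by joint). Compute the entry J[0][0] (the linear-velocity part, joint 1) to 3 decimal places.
axis z_0 = ẑ; lever o_n−o_0 = (-6.3640,-0.7071,3.0000)
cross product → J_v[:, 0] = (0.7071,-6.3640,0.0000)
J_ω[:, 0] = z_0
entry J[0][0] = 0.7071

0.707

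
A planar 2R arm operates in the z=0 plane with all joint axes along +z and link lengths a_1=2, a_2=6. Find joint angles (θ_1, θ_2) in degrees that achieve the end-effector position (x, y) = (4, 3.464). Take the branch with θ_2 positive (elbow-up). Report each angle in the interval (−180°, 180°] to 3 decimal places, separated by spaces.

cos θ_2 = (27.9993−2²−6²)/(2·2·6) = -0.5000; θ_2 = 120.0019° (elbow-up)
β = atan2(3.4640,4.0000) = 40.8926°; ψ = atan2(5.1961,-1.0002) = 100.8955°
θ_1 = β − ψ = -60.0029°

-60.003 120.002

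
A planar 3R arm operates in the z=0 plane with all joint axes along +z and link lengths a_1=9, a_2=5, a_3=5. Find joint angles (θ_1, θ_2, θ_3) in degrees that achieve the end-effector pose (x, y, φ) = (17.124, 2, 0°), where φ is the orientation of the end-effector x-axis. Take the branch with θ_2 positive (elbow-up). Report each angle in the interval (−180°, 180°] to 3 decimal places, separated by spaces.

wrist centre = target − a_3·(cos φ, sin φ) = (12.1240, 2.0000)
cos θ_2 = (150.9914−9²−5²)/(2·9·5) = 0.4999; θ_2 = 60.0063° (elbow-up)
β = atan2(2.0000,12.1240) = 9.3673°; ψ = atan2(4.3304,11.4995) = 20.6350°
θ_1 = β − ψ = -11.2677°
θ_3 = φ − θ_1 − θ_2 = -48.7386° (wrapped to (-180°,180°])

-11.268 60.006 -48.739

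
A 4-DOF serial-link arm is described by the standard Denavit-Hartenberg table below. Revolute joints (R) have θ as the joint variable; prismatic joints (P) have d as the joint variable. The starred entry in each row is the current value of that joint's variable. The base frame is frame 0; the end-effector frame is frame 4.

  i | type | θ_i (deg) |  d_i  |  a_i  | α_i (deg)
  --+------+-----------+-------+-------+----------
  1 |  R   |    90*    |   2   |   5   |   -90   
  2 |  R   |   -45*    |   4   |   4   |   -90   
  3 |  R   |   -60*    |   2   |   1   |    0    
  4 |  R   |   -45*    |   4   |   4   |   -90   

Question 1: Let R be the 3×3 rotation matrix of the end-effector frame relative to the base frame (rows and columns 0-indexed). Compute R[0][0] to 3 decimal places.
-0.966

End-effector x-axis (col 0 of R) = (-0.9659,-0.1830,-0.1830)
R[0][0] = -0.9659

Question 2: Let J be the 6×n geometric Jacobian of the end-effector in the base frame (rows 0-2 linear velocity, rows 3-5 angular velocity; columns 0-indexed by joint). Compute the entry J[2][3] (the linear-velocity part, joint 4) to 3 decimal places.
axis z_3 = (-0.0000,0.7071,-0.7071); lever o_n−o_3 = (-3.8637,2.0964,-3.5605)
cross product → J_v[:, 3] = (-1.0353,2.7321,2.7321)
J_ω[:, 3] = z_3
entry J[2][3] = 2.7321

2.732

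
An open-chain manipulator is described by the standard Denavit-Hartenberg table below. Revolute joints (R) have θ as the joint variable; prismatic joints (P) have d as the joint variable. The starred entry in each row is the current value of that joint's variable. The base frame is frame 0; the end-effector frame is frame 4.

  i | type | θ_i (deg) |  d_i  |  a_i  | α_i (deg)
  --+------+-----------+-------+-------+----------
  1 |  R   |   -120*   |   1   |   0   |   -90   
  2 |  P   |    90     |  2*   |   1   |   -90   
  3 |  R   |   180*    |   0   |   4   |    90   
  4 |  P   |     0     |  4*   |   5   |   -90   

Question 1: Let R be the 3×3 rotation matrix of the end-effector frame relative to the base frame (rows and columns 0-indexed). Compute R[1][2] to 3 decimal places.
End-effector z-axis (col 2 of R) = (0.5000,0.8660,-0.0000)
R[1][2] = 0.8660

0.866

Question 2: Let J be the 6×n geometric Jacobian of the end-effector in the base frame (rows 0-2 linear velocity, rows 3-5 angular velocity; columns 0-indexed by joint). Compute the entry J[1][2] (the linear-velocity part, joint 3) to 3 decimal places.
axis z_2 = (0.5000,0.8660,-0.0000); lever o_n−o_2 = (-3.4641,2.0000,9.0000)
cross product → J_v[:, 2] = (7.7942,-4.5000,4.0000)
J_ω[:, 2] = z_2
entry J[1][2] = -4.5000

-4.500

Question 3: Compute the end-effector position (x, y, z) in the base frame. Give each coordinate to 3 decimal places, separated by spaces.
-1.732 1.000 9.000

after link 1: o_1 = (0.0000, 0.0000, 1.0000)
after link 2: o_2 = (1.7321, -1.0000, 0.0000)
after link 3: o_3 = (1.7321, -1.0000, 4.0000)
after link 4: o_4 = (-1.7321, 1.0000, 9.0000)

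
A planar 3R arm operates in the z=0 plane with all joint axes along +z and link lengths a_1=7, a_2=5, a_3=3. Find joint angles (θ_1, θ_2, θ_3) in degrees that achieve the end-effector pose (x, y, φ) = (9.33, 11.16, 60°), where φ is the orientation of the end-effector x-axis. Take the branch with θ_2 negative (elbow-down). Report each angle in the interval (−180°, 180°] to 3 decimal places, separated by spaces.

wrist centre = target − a_3·(cos φ, sin φ) = (7.8300, 8.5619)
cos θ_2 = (134.6154−7²−5²)/(2·7·5) = 0.8659; θ_2 = -30.0104° (elbow-down)
β = atan2(8.5619,7.8300) = 47.5566°; ψ = atan2(-2.5008,11.3297) = -12.4472°
θ_1 = β − ψ = 60.0039°
θ_3 = φ − θ_1 − θ_2 = 30.0065° (wrapped to (-180°,180°])

60.004 -30.010 30.006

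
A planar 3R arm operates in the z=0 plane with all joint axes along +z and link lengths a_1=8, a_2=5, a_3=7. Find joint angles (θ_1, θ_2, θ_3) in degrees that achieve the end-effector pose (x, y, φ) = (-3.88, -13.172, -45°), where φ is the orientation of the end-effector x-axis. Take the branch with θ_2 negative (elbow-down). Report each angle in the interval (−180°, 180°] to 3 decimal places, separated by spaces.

-120.001 -44.999 120.000

wrist centre = target − a_3·(cos φ, sin φ) = (-8.8297, -8.2223)
cos θ_2 = (145.5699−8²−5²)/(2·8·5) = 0.7071; θ_2 = -44.9986° (elbow-down)
β = atan2(-8.2223,-8.8297) = -137.0404°; ψ = atan2(-3.5355,11.5356) = -17.0393°
θ_1 = β − ψ = -120.0010°
θ_3 = φ − θ_1 − θ_2 = 119.9997° (wrapped to (-180°,180°])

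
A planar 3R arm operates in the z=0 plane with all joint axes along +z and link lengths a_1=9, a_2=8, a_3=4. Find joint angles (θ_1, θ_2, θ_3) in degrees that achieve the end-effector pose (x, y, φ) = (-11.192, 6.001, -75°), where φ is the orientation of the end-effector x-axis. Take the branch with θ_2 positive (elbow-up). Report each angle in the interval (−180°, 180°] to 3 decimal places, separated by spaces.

119.999 45.003 119.999

wrist centre = target − a_3·(cos φ, sin φ) = (-12.2273, 9.8647)
cos θ_2 = (246.8187−9²−8²)/(2·9·8) = 0.7071; θ_2 = 45.0027° (elbow-up)
β = atan2(9.8647,-12.2273) = 141.1042°; ψ = atan2(5.6571,14.6566) = 21.1055°
θ_1 = β − ψ = 119.9987°
θ_3 = φ − θ_1 − θ_2 = 119.9987° (wrapped to (-180°,180°])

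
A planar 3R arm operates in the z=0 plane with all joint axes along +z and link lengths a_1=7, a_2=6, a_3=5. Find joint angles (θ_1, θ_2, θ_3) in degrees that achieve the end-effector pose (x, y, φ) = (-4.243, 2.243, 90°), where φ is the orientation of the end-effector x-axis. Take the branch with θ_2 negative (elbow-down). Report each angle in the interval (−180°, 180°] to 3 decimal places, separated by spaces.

wrist centre = target − a_3·(cos φ, sin φ) = (-4.2430, -2.7570)
cos θ_2 = (25.6041−7²−6²)/(2·7·6) = -0.7071; θ_2 = -134.9990° (elbow-down)
β = atan2(-2.7570,-4.2430) = -146.9852°; ψ = atan2(-4.2427,2.7574) = -56.9793°
θ_1 = β − ψ = -90.0059°
θ_3 = φ − θ_1 − θ_2 = -44.9951° (wrapped to (-180°,180°])

-90.006 -134.999 -44.995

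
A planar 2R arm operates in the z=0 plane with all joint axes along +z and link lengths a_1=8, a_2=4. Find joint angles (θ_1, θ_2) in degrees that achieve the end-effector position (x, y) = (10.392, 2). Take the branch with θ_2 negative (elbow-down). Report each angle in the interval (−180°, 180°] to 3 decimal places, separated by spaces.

30.002 -60.007

cos θ_2 = (111.9937−8²−4²)/(2·8·4) = 0.4999; θ_2 = -60.0065° (elbow-down)
β = atan2(2.0000,10.3920) = 10.8937°; ψ = atan2(-3.4643,9.9996) = -19.1085°
θ_1 = β − ψ = 30.0022°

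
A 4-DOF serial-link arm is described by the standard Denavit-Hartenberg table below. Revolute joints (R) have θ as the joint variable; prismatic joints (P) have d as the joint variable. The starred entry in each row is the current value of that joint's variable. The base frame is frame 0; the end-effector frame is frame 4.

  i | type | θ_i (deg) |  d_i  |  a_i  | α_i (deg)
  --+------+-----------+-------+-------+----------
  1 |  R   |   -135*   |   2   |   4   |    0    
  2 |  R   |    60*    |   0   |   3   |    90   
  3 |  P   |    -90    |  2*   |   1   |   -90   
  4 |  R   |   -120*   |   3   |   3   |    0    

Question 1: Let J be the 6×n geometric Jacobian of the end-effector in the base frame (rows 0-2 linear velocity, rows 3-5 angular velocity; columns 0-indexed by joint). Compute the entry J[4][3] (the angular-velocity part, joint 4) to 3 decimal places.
axis z_3 = (0.2588,-0.9659,0.0000); lever o_n−o_3 = (-1.7331,-3.5702,1.5000)
cross product → J_v[:, 3] = (-1.4489,-0.3882,-2.5981)
J_ω[:, 3] = z_3
entry J[4][3] = -0.9659

-0.966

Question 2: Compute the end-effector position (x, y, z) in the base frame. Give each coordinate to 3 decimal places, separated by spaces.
-5.717 -9.814 2.500

after link 1: o_1 = (-2.8284, -2.8284, 2.0000)
after link 2: o_2 = (-2.0520, -5.7262, 2.0000)
after link 3: o_3 = (-3.9838, -6.2438, 1.0000)
after link 4: o_4 = (-5.7169, -9.8141, 2.5000)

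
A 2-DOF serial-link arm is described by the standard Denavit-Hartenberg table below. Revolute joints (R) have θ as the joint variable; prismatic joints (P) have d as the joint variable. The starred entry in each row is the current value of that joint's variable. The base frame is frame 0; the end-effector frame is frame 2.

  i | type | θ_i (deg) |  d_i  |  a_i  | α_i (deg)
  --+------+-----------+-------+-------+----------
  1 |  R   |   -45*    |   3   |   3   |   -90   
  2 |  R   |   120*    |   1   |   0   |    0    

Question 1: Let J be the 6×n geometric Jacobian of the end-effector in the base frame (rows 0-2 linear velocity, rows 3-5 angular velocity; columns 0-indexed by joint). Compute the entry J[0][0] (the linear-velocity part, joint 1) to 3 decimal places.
1.414

axis z_0 = ẑ; lever o_n−o_0 = (2.8284,-1.4142,3.0000)
cross product → J_v[:, 0] = (1.4142,2.8284,-0.0000)
J_ω[:, 0] = z_0
entry J[0][0] = 1.4142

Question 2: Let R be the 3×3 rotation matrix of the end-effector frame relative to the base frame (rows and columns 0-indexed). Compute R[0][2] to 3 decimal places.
End-effector z-axis (col 2 of R) = (0.7071,0.7071,0.0000)
R[0][2] = 0.7071

0.707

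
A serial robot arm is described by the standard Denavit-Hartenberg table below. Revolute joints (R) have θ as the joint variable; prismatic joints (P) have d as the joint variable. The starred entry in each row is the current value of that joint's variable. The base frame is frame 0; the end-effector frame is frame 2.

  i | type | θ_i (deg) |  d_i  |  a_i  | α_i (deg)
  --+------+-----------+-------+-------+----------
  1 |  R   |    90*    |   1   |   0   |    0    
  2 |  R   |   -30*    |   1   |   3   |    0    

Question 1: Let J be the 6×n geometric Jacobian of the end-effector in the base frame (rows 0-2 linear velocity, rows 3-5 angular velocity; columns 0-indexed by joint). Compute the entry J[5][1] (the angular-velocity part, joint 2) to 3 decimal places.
axis z_1 = (0.0000,0.0000,1.0000); lever o_n−o_1 = (1.5000,2.5981,1.0000)
cross product → J_v[:, 1] = (-2.5981,1.5000,0.0000)
J_ω[:, 1] = z_1
entry J[5][1] = 1.0000

1.000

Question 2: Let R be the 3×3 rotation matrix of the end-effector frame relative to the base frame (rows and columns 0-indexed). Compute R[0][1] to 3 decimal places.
-0.866

End-effector y-axis (col 1 of R) = (-0.8660,0.5000,0.0000)
R[0][1] = -0.8660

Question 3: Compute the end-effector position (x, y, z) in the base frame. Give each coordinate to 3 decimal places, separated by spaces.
1.500 2.598 2.000

after link 1: o_1 = (0.0000, 0.0000, 1.0000)
after link 2: o_2 = (1.5000, 2.5981, 2.0000)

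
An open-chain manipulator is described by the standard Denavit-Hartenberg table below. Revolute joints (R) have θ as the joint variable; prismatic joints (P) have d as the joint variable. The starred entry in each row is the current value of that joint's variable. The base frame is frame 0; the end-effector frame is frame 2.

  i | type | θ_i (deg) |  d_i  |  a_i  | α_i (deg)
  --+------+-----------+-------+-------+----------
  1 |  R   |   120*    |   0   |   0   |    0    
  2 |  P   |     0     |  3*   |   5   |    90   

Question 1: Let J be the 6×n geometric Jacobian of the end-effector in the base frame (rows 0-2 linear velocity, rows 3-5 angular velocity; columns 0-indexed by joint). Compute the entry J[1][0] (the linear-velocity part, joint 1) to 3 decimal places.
-2.500

axis z_0 = ẑ; lever o_n−o_0 = (-2.5000,4.3301,3.0000)
cross product → J_v[:, 0] = (-4.3301,-2.5000,0.0000)
J_ω[:, 0] = z_0
entry J[1][0] = -2.5000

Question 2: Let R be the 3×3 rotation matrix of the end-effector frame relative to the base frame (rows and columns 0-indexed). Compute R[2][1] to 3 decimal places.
End-effector y-axis (col 1 of R) = (-0.0000,-0.0000,1.0000)
R[2][1] = 1.0000

1.000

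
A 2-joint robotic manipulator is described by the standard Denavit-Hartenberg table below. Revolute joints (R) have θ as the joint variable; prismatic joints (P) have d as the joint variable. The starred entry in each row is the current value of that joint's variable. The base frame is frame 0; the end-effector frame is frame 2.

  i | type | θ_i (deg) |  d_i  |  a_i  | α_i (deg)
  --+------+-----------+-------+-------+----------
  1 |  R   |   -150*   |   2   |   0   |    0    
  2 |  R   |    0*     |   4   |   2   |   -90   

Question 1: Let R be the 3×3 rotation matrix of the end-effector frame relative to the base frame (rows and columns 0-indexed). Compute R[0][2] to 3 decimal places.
End-effector z-axis (col 2 of R) = (0.5000,-0.8660,0.0000)
R[0][2] = 0.5000

0.500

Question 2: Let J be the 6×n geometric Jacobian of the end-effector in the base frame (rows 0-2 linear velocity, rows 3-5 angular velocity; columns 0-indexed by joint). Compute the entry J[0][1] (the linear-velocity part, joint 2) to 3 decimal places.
1.000

axis z_1 = (0.0000,0.0000,1.0000); lever o_n−o_1 = (-1.7321,-1.0000,4.0000)
cross product → J_v[:, 1] = (1.0000,-1.7321,0.0000)
J_ω[:, 1] = z_1
entry J[0][1] = 1.0000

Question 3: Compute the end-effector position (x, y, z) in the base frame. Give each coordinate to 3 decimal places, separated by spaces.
-1.732 -1.000 6.000

after link 1: o_1 = (0.0000, 0.0000, 2.0000)
after link 2: o_2 = (-1.7321, -1.0000, 6.0000)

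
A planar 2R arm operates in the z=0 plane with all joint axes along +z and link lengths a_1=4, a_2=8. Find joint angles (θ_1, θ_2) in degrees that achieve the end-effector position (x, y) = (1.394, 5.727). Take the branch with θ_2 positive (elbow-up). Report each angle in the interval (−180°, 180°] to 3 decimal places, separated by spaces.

cos θ_2 = (34.7418−4²−8²)/(2·4·8) = -0.7072; θ_2 = 135.0043° (elbow-up)
β = atan2(5.7270,1.3940) = 76.3198°; ψ = atan2(5.6564,-1.6573) = 106.3301°
θ_1 = β − ψ = -30.0103°

-30.010 135.004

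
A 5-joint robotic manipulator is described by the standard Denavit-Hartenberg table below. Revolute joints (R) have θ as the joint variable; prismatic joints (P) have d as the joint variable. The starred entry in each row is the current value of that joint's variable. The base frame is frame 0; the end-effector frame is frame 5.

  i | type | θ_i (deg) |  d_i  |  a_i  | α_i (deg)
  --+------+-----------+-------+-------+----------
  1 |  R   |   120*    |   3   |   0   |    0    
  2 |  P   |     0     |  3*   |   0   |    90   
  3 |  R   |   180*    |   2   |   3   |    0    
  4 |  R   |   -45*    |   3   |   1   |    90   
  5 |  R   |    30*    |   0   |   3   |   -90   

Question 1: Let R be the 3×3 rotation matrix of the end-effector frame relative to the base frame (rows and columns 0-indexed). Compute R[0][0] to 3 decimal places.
End-effector x-axis (col 0 of R) = (0.7392,-0.2803,0.6124)
R[0][0] = 0.7392

0.739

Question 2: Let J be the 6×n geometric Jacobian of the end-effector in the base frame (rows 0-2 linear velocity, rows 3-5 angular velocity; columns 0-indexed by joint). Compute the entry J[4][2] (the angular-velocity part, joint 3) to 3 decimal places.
0.500

axis z_2 = (0.8660,0.5000,0.0000); lever o_n−o_2 = (8.4013,-1.5514,2.5442)
cross product → J_v[:, 2] = (1.2721,-2.2034,-5.5442)
J_ω[:, 2] = z_2
entry J[4][2] = 0.5000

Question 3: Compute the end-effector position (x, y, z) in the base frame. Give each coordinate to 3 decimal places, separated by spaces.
8.401 -1.551 8.544

after link 1: o_1 = (0.0000, 0.0000, 3.0000)
after link 2: o_2 = (0.0000, 0.0000, 6.0000)
after link 3: o_3 = (3.2321, -1.5981, 6.0000)
after link 4: o_4 = (6.1837, -0.7104, 6.7071)
after link 5: o_5 = (8.4013, -1.5514, 8.5442)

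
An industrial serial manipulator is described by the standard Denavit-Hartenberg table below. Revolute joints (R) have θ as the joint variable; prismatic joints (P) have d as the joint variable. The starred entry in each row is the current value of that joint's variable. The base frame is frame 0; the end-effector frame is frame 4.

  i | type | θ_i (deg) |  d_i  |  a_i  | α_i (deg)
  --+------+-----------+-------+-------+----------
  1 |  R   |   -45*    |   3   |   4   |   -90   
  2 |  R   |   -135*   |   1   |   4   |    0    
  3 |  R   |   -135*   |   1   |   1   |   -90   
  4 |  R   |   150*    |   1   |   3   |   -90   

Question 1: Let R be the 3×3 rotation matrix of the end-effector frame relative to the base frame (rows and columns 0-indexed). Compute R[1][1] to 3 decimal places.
-0.707

End-effector y-axis (col 1 of R) = (0.7071,-0.7071,-0.0000)
R[1][1] = -0.7071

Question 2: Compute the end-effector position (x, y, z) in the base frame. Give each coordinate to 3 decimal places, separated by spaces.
after link 1: o_1 = (2.8284, -2.8284, 3.0000)
after link 2: o_2 = (1.5355, -0.1213, 5.8284)
after link 3: o_3 = (2.2426, 0.5858, 4.8284)
after link 4: o_4 = (0.4749, 0.2322, 7.4265)

0.475 0.232 7.427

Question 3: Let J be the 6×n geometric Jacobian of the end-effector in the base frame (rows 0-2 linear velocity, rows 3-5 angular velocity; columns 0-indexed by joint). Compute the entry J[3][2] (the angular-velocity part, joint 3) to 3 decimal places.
0.707

axis z_2 = (0.7071,0.7071,0.0000); lever o_n−o_2 = (-1.0607,0.3536,1.5981)
cross product → J_v[:, 2] = (1.1300,-1.1300,1.0000)
J_ω[:, 2] = z_2
entry J[3][2] = 0.7071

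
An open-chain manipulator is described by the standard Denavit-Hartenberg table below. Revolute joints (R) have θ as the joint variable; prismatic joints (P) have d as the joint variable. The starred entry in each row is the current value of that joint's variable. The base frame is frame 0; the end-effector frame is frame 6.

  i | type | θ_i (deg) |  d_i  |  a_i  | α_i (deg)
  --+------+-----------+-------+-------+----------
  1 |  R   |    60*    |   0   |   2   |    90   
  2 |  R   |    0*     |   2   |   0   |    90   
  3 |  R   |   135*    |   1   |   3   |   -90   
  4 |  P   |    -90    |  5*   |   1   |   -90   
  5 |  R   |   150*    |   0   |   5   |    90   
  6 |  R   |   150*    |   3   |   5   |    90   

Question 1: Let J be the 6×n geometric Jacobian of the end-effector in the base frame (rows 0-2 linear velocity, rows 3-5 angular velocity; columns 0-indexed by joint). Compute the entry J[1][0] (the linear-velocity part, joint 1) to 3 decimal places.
2.159

axis z_0 = ẑ; lever o_n−o_0 = (2.1590,-5.1155,-2.9199)
cross product → J_v[:, 0] = (5.1155,2.1590,-0.0000)
J_ω[:, 0] = z_0
entry J[1][0] = 2.1590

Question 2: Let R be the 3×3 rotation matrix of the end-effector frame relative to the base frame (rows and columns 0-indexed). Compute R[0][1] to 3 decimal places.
0.837

End-effector y-axis (col 1 of R) = (0.8365,0.2241,-0.5000)
R[0][1] = 0.8365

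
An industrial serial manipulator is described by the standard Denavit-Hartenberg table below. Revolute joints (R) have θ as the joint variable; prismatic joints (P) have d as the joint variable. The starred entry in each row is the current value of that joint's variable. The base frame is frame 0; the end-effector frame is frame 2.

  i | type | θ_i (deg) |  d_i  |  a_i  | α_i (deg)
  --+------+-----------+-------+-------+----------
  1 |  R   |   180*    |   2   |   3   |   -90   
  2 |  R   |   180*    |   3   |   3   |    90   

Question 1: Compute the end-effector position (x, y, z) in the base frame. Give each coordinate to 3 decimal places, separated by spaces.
-0.000 -3.000 2.000

after link 1: o_1 = (-3.0000, 0.0000, 2.0000)
after link 2: o_2 = (-0.0000, -3.0000, 2.0000)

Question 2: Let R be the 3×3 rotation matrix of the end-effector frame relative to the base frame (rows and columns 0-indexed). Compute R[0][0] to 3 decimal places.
End-effector x-axis (col 0 of R) = (1.0000,-0.0000,-0.0000)
R[0][0] = 1.0000

1.000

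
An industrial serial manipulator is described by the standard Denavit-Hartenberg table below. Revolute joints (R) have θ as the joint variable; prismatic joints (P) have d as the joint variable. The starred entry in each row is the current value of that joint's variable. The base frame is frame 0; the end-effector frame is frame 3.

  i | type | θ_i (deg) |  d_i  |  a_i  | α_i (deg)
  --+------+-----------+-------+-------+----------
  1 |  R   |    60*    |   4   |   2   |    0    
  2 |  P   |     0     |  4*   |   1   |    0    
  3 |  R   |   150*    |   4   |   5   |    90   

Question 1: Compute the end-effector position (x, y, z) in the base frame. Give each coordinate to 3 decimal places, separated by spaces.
-2.830 0.098 12.000

after link 1: o_1 = (1.0000, 1.7321, 4.0000)
after link 2: o_2 = (1.5000, 2.5981, 8.0000)
after link 3: o_3 = (-2.8301, 0.0981, 12.0000)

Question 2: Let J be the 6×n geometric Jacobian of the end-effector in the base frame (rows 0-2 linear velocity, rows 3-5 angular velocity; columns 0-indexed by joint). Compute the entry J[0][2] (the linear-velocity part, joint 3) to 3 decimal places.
2.500

axis z_2 = (0.0000,0.0000,1.0000); lever o_n−o_2 = (-4.3301,-2.5000,4.0000)
cross product → J_v[:, 2] = (2.5000,-4.3301,0.0000)
J_ω[:, 2] = z_2
entry J[0][2] = 2.5000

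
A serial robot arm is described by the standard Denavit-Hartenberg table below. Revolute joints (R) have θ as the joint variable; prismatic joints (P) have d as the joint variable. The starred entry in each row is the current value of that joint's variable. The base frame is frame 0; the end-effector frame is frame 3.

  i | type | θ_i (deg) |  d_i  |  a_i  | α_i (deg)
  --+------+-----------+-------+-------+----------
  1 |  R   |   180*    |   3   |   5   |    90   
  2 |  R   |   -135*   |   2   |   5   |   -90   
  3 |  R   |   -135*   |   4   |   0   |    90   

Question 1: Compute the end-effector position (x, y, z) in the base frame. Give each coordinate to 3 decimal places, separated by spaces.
-4.293 2.000 -3.364

after link 1: o_1 = (-5.0000, 0.0000, 3.0000)
after link 2: o_2 = (-1.4645, 2.0000, -0.5355)
after link 3: o_3 = (-4.2929, 2.0000, -3.3640)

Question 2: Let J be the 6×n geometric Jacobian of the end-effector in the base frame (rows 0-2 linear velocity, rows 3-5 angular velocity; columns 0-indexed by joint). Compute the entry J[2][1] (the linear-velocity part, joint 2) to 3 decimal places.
axis z_1 = (0.0000,1.0000,0.0000); lever o_n−o_1 = (0.7071,2.0000,-6.3640)
cross product → J_v[:, 1] = (-6.3640,0.0000,-0.7071)
J_ω[:, 1] = z_1
entry J[2][1] = -0.7071

-0.707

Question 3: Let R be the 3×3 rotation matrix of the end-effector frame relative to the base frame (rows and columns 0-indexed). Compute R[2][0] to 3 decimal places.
End-effector x-axis (col 0 of R) = (-0.5000,0.7071,0.5000)
R[2][0] = 0.5000

0.500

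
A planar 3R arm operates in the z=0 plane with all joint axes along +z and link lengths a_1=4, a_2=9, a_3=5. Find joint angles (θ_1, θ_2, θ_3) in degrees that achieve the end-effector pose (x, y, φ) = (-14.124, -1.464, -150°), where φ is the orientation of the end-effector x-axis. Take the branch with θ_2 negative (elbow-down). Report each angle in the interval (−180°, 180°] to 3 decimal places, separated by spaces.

-119.996 -90.005 60.002

wrist centre = target − a_3·(cos φ, sin φ) = (-9.7939, 1.0360)
cos θ_2 = (96.9932−4²−9²)/(2·4·9) = -0.0001; θ_2 = -90.0054° (elbow-down)
β = atan2(1.0360,-9.7939) = 173.9617°; ψ = atan2(-9.0000,3.9992) = -66.0420°
θ_1 = β − ψ = 240.0037°
θ_3 = φ − θ_1 − θ_2 = 60.0017° (wrapped to (-180°,180°])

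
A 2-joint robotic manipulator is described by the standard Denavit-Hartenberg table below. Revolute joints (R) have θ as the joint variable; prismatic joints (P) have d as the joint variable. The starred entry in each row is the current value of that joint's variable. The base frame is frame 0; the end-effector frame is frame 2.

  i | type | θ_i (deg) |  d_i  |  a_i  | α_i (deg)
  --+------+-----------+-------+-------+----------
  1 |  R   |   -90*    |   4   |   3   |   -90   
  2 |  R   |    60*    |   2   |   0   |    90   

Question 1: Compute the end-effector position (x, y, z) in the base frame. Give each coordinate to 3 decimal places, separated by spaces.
2.000 -3.000 4.000

after link 1: o_1 = (0.0000, -3.0000, 4.0000)
after link 2: o_2 = (2.0000, -3.0000, 4.0000)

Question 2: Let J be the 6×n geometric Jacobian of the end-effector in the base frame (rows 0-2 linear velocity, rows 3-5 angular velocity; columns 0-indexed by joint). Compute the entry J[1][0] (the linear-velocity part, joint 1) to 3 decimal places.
2.000

axis z_0 = ẑ; lever o_n−o_0 = (2.0000,-3.0000,4.0000)
cross product → J_v[:, 0] = (3.0000,2.0000,-0.0000)
J_ω[:, 0] = z_0
entry J[1][0] = 2.0000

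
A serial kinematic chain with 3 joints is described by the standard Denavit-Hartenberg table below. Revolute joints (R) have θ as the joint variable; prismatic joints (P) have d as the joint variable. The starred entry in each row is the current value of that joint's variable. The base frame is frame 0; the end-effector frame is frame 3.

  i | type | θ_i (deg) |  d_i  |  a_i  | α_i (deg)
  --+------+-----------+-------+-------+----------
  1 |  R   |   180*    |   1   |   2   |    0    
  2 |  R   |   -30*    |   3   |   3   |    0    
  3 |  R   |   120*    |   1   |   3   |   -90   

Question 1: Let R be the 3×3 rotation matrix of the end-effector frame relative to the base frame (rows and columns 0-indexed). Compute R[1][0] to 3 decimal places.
End-effector x-axis (col 0 of R) = (-0.0000,-1.0000,0.0000)
R[1][0] = -1.0000

-1.000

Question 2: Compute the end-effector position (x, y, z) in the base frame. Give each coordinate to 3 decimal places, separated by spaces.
after link 1: o_1 = (-2.0000, 0.0000, 1.0000)
after link 2: o_2 = (-4.5981, 1.5000, 4.0000)
after link 3: o_3 = (-4.5981, -1.5000, 5.0000)

-4.598 -1.500 5.000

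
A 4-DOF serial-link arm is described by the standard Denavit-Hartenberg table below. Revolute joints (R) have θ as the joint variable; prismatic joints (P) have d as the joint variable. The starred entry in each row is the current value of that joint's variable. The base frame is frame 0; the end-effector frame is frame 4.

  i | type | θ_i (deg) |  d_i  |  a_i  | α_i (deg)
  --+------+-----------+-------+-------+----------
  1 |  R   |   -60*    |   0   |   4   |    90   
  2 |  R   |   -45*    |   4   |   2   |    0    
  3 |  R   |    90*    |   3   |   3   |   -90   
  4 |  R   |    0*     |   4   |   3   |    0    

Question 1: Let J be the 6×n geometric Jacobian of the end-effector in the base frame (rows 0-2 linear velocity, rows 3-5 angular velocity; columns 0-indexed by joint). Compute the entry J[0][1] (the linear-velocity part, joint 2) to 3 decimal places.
-2.828

axis z_1 = (-0.8660,-0.5000,0.0000); lever o_n−o_1 = (-4.6480,-5.9495,5.6569)
cross product → J_v[:, 1] = (-2.8284,4.8990,2.8284)
J_ω[:, 1] = z_1
entry J[0][1] = -2.8284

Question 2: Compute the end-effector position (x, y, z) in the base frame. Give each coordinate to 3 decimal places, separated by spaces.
after link 1: o_1 = (2.0000, -3.4641, 0.0000)
after link 2: o_2 = (-0.7570, -6.6888, -1.4142)
after link 3: o_3 = (-2.2944, -10.0260, 0.7071)
after link 4: o_4 = (-2.6480, -9.4136, 5.6569)

-2.648 -9.414 5.657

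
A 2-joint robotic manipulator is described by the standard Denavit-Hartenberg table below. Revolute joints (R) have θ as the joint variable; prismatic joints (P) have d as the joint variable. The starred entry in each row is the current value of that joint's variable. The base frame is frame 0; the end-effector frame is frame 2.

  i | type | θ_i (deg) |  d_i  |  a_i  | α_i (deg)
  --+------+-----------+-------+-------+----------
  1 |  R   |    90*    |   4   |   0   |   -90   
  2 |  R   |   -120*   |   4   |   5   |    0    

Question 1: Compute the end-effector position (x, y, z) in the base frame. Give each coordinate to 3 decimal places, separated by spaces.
after link 1: o_1 = (0.0000, 0.0000, 4.0000)
after link 2: o_2 = (-4.0000, -2.5000, 8.3301)

-4.000 -2.500 8.330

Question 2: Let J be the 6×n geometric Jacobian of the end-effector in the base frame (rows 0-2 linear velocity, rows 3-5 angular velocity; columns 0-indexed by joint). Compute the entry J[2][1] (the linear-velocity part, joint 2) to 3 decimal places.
2.500

axis z_1 = (-1.0000,0.0000,0.0000); lever o_n−o_1 = (-4.0000,-2.5000,4.3301)
cross product → J_v[:, 1] = (0.0000,4.3301,2.5000)
J_ω[:, 1] = z_1
entry J[2][1] = 2.5000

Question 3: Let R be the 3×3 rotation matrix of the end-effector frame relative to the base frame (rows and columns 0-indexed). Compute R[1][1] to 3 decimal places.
0.866

End-effector y-axis (col 1 of R) = (0.0000,0.8660,0.5000)
R[1][1] = 0.8660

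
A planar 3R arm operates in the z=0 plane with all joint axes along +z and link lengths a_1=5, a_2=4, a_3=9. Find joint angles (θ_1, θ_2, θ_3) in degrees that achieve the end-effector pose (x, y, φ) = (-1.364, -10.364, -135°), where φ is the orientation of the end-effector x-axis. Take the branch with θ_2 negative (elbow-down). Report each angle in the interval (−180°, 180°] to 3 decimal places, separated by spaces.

wrist centre = target − a_3·(cos φ, sin φ) = (5.0000, -4.0000)
cos θ_2 = (40.9999−5²−4²)/(2·5·4) = -0.0000; θ_2 = -90.0001° (elbow-down)
β = atan2(-4.0000,5.0000) = -38.6603°; ψ = atan2(-4.0000,5.0000) = -38.6599°
θ_1 = β − ψ = -0.0004°
θ_3 = φ − θ_1 − θ_2 = -44.9994° (wrapped to (-180°,180°])

-0.000 -90.000 -44.999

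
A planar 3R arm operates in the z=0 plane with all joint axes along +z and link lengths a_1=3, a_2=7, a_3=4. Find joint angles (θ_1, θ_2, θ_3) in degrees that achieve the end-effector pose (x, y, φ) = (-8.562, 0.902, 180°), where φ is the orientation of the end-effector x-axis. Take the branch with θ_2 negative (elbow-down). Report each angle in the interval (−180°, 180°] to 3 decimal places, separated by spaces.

wrist centre = target − a_3·(cos φ, sin φ) = (-4.5620, 0.9020)
cos θ_2 = (21.6254−3²−7²)/(2·3·7) = -0.8661; θ_2 = -150.0041° (elbow-down)
β = atan2(0.9020,-4.5620) = 168.8157°; ψ = atan2(-3.4996,-3.0624) = -131.1887°
θ_1 = β − ψ = 300.0044°
θ_3 = φ − θ_1 − θ_2 = 29.9996° (wrapped to (-180°,180°])

-59.996 -150.004 30.000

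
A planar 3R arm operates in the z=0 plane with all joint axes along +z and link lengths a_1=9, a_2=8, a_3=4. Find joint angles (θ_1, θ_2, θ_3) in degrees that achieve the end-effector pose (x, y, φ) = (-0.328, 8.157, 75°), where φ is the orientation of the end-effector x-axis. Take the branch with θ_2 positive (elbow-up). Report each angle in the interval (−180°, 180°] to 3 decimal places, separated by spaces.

wrist centre = target − a_3·(cos φ, sin φ) = (-1.3633, 4.2933)
cos θ_2 = (20.2909−9²−8²)/(2·9·8) = -0.8660; θ_2 = 150.0011° (elbow-up)
β = atan2(4.2933,-1.3633) = 107.6165°; ψ = atan2(3.9999,2.0717) = 62.6182°
θ_1 = β − ψ = 44.9983°
θ_3 = φ − θ_1 − θ_2 = -119.9994° (wrapped to (-180°,180°])

44.998 150.001 -119.999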